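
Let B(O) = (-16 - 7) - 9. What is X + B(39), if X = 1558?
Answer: 1526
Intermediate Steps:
B(O) = -32 (B(O) = -23 - 9 = -32)
X + B(39) = 1558 - 32 = 1526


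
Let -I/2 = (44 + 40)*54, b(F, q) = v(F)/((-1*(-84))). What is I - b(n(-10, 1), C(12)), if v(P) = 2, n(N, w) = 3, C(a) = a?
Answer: -381025/42 ≈ -9072.0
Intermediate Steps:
b(F, q) = 1/42 (b(F, q) = 2/((-1*(-84))) = 2/84 = 2*(1/84) = 1/42)
I = -9072 (I = -2*(44 + 40)*54 = -168*54 = -2*4536 = -9072)
I - b(n(-10, 1), C(12)) = -9072 - 1*1/42 = -9072 - 1/42 = -381025/42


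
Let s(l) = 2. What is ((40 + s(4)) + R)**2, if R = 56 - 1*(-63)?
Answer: 25921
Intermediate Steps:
R = 119 (R = 56 + 63 = 119)
((40 + s(4)) + R)**2 = ((40 + 2) + 119)**2 = (42 + 119)**2 = 161**2 = 25921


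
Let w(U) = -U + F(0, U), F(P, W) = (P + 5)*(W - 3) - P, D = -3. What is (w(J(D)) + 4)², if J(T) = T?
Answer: 529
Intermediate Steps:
F(P, W) = -P + (-3 + W)*(5 + P) (F(P, W) = (5 + P)*(-3 + W) - P = (-3 + W)*(5 + P) - P = -P + (-3 + W)*(5 + P))
w(U) = -15 + 4*U (w(U) = -U + (-15 - 4*0 + 5*U + 0*U) = -U + (-15 + 0 + 5*U + 0) = -U + (-15 + 5*U) = -15 + 4*U)
(w(J(D)) + 4)² = ((-15 + 4*(-3)) + 4)² = ((-15 - 12) + 4)² = (-27 + 4)² = (-23)² = 529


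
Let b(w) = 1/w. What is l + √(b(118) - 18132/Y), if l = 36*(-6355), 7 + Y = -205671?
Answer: -228780 + √14229830990254/12135002 ≈ -2.2878e+5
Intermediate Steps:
Y = -205678 (Y = -7 - 205671 = -205678)
l = -228780
l + √(b(118) - 18132/Y) = -228780 + √(1/118 - 18132/(-205678)) = -228780 + √(1/118 - 18132*(-1/205678)) = -228780 + √(1/118 + 9066/102839) = -228780 + √(1172627/12135002) = -228780 + √14229830990254/12135002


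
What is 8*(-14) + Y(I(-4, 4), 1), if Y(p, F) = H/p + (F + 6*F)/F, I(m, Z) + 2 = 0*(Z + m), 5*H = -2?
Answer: -524/5 ≈ -104.80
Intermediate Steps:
H = -2/5 (H = (1/5)*(-2) = -2/5 ≈ -0.40000)
I(m, Z) = -2 (I(m, Z) = -2 + 0*(Z + m) = -2 + 0 = -2)
Y(p, F) = 7 - 2/(5*p) (Y(p, F) = -2/(5*p) + (F + 6*F)/F = -2/(5*p) + (7*F)/F = -2/(5*p) + 7 = 7 - 2/(5*p))
8*(-14) + Y(I(-4, 4), 1) = 8*(-14) + (7 - 2/5/(-2)) = -112 + (7 - 2/5*(-1/2)) = -112 + (7 + 1/5) = -112 + 36/5 = -524/5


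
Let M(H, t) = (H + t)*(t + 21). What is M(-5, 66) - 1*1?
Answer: 5306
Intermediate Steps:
M(H, t) = (21 + t)*(H + t) (M(H, t) = (H + t)*(21 + t) = (21 + t)*(H + t))
M(-5, 66) - 1*1 = (66**2 + 21*(-5) + 21*66 - 5*66) - 1*1 = (4356 - 105 + 1386 - 330) - 1 = 5307 - 1 = 5306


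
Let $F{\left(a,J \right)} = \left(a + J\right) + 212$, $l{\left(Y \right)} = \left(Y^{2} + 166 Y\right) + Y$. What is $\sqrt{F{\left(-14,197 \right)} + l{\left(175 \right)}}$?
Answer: $\sqrt{60245} \approx 245.45$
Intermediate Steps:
$l{\left(Y \right)} = Y^{2} + 167 Y$
$F{\left(a,J \right)} = 212 + J + a$ ($F{\left(a,J \right)} = \left(J + a\right) + 212 = 212 + J + a$)
$\sqrt{F{\left(-14,197 \right)} + l{\left(175 \right)}} = \sqrt{\left(212 + 197 - 14\right) + 175 \left(167 + 175\right)} = \sqrt{395 + 175 \cdot 342} = \sqrt{395 + 59850} = \sqrt{60245}$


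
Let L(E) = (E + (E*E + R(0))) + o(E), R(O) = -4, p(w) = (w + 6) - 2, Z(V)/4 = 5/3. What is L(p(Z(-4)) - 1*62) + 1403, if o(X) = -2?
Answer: 35827/9 ≈ 3980.8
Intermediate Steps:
Z(V) = 20/3 (Z(V) = 4*(5/3) = 20/3)
p(w) = 4 + w (p(w) = (6 + w) - 2 = 4 + w)
L(E) = -6 + E + E² (L(E) = (E + (E*E - 4)) - 2 = (E + (E² - 4)) - 2 = (E + (-4 + E²)) - 2 = (-4 + E + E²) - 2 = -6 + E + E²)
L(p(Z(-4)) - 1*62) + 1403 = (-6 + ((4 + 20/3) - 1*62) + ((4 + 20/3) - 1*62)²) + 1403 = (-6 + (32/3 - 62) + (32/3 - 62)²) + 1403 = (-6 - 154/3 + (-154/3)²) + 1403 = (-6 - 154/3 + 23716/9) + 1403 = 23200/9 + 1403 = 35827/9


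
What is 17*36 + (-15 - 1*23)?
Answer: 574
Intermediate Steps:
17*36 + (-15 - 1*23) = 612 + (-15 - 23) = 612 - 38 = 574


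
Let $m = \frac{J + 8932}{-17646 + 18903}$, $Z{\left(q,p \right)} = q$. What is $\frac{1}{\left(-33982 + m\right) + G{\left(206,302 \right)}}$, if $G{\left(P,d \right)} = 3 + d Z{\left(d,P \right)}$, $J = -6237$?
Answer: $\frac{1257}{71934520} \approx 1.7474 \cdot 10^{-5}$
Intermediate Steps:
$G{\left(P,d \right)} = 3 + d^{2}$ ($G{\left(P,d \right)} = 3 + d d = 3 + d^{2}$)
$m = \frac{2695}{1257}$ ($m = \frac{-6237 + 8932}{-17646 + 18903} = \frac{2695}{1257} \approx 2.144$)
$\frac{1}{\left(-33982 + m\right) + G{\left(206,302 \right)}} = \frac{1}{\left(-33982 + \frac{2695}{1257}\right) + \left(3 + 302^{2}\right)} = \frac{1}{- \frac{42712679}{1257} + \left(3 + 91204\right)} = \frac{1}{- \frac{42712679}{1257} + 91207} = \frac{1}{\frac{71934520}{1257}} = \frac{1257}{71934520}$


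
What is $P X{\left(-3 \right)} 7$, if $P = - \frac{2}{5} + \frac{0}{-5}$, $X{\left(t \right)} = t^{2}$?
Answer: $- \frac{126}{5} \approx -25.2$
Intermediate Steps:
$P = - \frac{2}{5}$ ($P = \left(-2\right) \frac{1}{5} + 0 \left(- \frac{1}{5}\right) = - \frac{2}{5} + 0 = - \frac{2}{5} \approx -0.4$)
$P X{\left(-3 \right)} 7 = - \frac{2 \left(-3\right)^{2}}{5} \cdot 7 = \left(- \frac{2}{5}\right) 9 \cdot 7 = \left(- \frac{18}{5}\right) 7 = - \frac{126}{5}$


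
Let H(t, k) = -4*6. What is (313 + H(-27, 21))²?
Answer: 83521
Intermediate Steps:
H(t, k) = -24
(313 + H(-27, 21))² = (313 - 24)² = 289² = 83521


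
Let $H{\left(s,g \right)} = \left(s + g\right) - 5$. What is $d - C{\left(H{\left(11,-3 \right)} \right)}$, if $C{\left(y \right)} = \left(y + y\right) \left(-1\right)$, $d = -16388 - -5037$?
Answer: $-11345$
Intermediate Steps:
$H{\left(s,g \right)} = -5 + g + s$ ($H{\left(s,g \right)} = \left(g + s\right) - 5 = -5 + g + s$)
$d = -11351$ ($d = -16388 + 5037 = -11351$)
$C{\left(y \right)} = - 2 y$ ($C{\left(y \right)} = 2 y \left(-1\right) = - 2 y$)
$d - C{\left(H{\left(11,-3 \right)} \right)} = -11351 - - 2 \left(-5 - 3 + 11\right) = -11351 - \left(-2\right) 3 = -11351 - -6 = -11351 + 6 = -11345$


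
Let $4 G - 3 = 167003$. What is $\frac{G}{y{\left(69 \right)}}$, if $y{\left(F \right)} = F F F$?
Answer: $\frac{83503}{657018} \approx 0.12709$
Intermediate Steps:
$G = \frac{83503}{2}$ ($G = \frac{3}{4} + \frac{1}{4} \cdot 167003 = \frac{3}{4} + \frac{167003}{4} = \frac{83503}{2} \approx 41752.0$)
$y{\left(F \right)} = F^{3}$ ($y{\left(F \right)} = F^{2} F = F^{3}$)
$\frac{G}{y{\left(69 \right)}} = \frac{83503}{2 \cdot 69^{3}} = \frac{83503}{2 \cdot 328509} = \frac{83503}{2} \cdot \frac{1}{328509} = \frac{83503}{657018}$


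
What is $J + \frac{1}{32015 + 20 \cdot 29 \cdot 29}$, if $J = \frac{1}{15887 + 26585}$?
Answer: $\frac{91307}{2074120120} \approx 4.4022 \cdot 10^{-5}$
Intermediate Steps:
$J = \frac{1}{42472} \approx 2.3545 \cdot 10^{-5}$
$J + \frac{1}{32015 + 20 \cdot 29 \cdot 29} = \frac{1}{42472} + \frac{1}{32015 + 20 \cdot 29 \cdot 29} = \frac{1}{42472} + \frac{1}{32015 + 580 \cdot 29} = \frac{1}{42472} + \frac{1}{32015 + 16820} = \frac{1}{42472} + \frac{1}{48835} = \frac{91307}{2074120120}$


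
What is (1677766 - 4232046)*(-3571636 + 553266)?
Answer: 7709762123600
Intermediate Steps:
(1677766 - 4232046)*(-3571636 + 553266) = -2554280*(-3018370) = 7709762123600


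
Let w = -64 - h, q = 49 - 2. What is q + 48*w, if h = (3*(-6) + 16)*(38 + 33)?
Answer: 3791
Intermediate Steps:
q = 47
h = -142 (h = (-18 + 16)*71 = -2*71 = -142)
w = 78 (w = -64 - 1*(-142) = -64 + 142 = 78)
q + 48*w = 47 + 48*78 = 47 + 3744 = 3791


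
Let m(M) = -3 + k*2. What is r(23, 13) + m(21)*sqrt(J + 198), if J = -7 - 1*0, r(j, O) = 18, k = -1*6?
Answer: 18 - 15*sqrt(191) ≈ -189.30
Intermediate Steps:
k = -6
J = -7 (J = -7 + 0 = -7)
m(M) = -15 (m(M) = -3 - 6*2 = -3 - 12 = -15)
r(23, 13) + m(21)*sqrt(J + 198) = 18 - 15*sqrt(-7 + 198) = 18 - 15*sqrt(191)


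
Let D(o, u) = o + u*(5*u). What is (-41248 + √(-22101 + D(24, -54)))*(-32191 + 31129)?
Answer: 43805376 - 22302*I*√17 ≈ 4.3805e+7 - 91954.0*I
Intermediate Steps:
D(o, u) = o + 5*u²
(-41248 + √(-22101 + D(24, -54)))*(-32191 + 31129) = (-41248 + √(-22101 + (24 + 5*(-54)²)))*(-32191 + 31129) = (-41248 + √(-22101 + (24 + 5*2916)))*(-1062) = (-41248 + √(-22101 + (24 + 14580)))*(-1062) = (-41248 + √(-22101 + 14604))*(-1062) = (-41248 + √(-7497))*(-1062) = (-41248 + 21*I*√17)*(-1062) = 43805376 - 22302*I*√17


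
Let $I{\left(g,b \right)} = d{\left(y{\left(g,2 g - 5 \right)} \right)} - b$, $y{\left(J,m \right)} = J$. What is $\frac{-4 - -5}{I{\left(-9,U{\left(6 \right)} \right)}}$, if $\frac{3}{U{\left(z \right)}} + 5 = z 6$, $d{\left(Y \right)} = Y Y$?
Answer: $\frac{31}{2508} \approx 0.01236$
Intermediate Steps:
$d{\left(Y \right)} = Y^{2}$
$U{\left(z \right)} = \frac{3}{-5 + 6 z}$ ($U{\left(z \right)} = \frac{3}{-5 + z 6} = \frac{3}{-5 + 6 z}$)
$I{\left(g,b \right)} = g^{2} - b$
$\frac{-4 - -5}{I{\left(-9,U{\left(6 \right)} \right)}} = \frac{-4 - -5}{\left(-9\right)^{2} - \frac{3}{-5 + 6 \cdot 6}} = \frac{-4 + 5}{81 - \frac{3}{-5 + 36}} = \frac{1}{81 - \frac{3}{31}} \cdot 1 = \frac{1}{\frac{2508}{31}} \cdot 1 = \frac{31}{2508} \cdot 1 = \frac{31}{2508}$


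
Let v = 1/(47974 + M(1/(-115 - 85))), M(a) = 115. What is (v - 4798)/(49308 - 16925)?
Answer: -230731021/1557266087 ≈ -0.14816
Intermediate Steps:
v = 1/48089 (v = 1/(47974 + 115) = 1/48089 ≈ 2.0795e-5)
(v - 4798)/(49308 - 16925) = (1/48089 - 4798)/(49308 - 16925) = -230731021/48089/32383 = -230731021/48089*1/32383 = -230731021/1557266087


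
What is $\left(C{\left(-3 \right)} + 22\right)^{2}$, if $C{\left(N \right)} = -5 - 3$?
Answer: $196$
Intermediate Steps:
$C{\left(N \right)} = -8$
$\left(C{\left(-3 \right)} + 22\right)^{2} = \left(-8 + 22\right)^{2} = 14^{2} = 196$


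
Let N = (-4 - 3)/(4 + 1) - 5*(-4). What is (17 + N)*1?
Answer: 178/5 ≈ 35.600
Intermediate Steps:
N = 93/5 (N = -7/5 + 20 = 93/5 ≈ 18.600)
(17 + N)*1 = (17 + 93/5)*1 = (178/5)*1 = 178/5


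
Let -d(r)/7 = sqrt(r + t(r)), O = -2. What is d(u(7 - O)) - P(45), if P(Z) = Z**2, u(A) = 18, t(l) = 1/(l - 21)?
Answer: -2025 - 7*sqrt(159)/3 ≈ -2054.4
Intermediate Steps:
t(l) = 1/(-21 + l)
d(r) = -7*sqrt(r + 1/(-21 + r))
d(u(7 - O)) - P(45) = -7*sqrt(-1/(-21 + 18))*sqrt(-1 - 18*(-21 + 18)) - 1*45**2 = -7*sqrt(53)*sqrt(-1/(-3)) - 1*2025 = -7*sqrt(159)/3 - 2025 = -2025 - 7*sqrt(159)/3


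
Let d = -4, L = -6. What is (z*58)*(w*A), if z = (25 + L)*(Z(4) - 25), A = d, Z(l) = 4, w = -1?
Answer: -92568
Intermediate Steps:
A = -4
z = -399 (z = (25 - 6)*(4 - 25) = 19*(-21) = -399)
(z*58)*(w*A) = (-399*58)*(-1*(-4)) = -23142*4 = -92568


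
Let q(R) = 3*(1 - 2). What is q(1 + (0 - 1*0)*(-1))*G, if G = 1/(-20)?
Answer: 3/20 ≈ 0.15000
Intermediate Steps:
q(R) = -3 (q(R) = 3*(-1) = -3)
G = -1/20 ≈ -0.050000
q(1 + (0 - 1*0)*(-1))*G = -3*(-1/20) = 3/20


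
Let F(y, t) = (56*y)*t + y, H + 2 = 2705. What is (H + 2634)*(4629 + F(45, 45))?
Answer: 630160938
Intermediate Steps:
H = 2703 (H = -2 + 2705 = 2703)
F(y, t) = y + 56*t*y (F(y, t) = 56*t*y + y = y + 56*t*y)
(H + 2634)*(4629 + F(45, 45)) = (2703 + 2634)*(4629 + 45*(1 + 56*45)) = 5337*(4629 + 45*(1 + 2520)) = 5337*(4629 + 45*2521) = 5337*(4629 + 113445) = 5337*118074 = 630160938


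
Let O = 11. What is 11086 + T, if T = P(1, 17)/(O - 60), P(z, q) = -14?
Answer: 77604/7 ≈ 11086.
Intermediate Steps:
T = 2/7 (T = -14/(11 - 60) = -14/(-49) = -14*(-1/49) = 2/7 ≈ 0.28571)
11086 + T = 11086 + 2/7 = 77604/7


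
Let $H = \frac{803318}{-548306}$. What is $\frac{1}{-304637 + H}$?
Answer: $- \frac{274153}{83517549120} \approx -3.2826 \cdot 10^{-6}$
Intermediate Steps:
$H = - \frac{401659}{274153}$ ($H = 803318 \left(- \frac{1}{548306}\right) = - \frac{401659}{274153} \approx -1.4651$)
$\frac{1}{-304637 + H} = \frac{1}{-304637 - \frac{401659}{274153}} = \frac{1}{- \frac{83517549120}{274153}} = - \frac{274153}{83517549120}$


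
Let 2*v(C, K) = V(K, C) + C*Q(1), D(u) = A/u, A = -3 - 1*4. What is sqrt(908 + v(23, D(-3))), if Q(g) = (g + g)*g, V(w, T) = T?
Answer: sqrt(3770)/2 ≈ 30.700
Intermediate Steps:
A = -7 (A = -3 - 4 = -7)
D(u) = -7/u
Q(g) = 2*g**2 (Q(g) = (2*g)*g = 2*g**2)
v(C, K) = 3*C/2 (v(C, K) = (C + C*(2*1**2))/2 = (C + C*(2*1))/2 = (C + C*2)/2 = (C + 2*C)/2 = (3*C)/2 = 3*C/2)
sqrt(908 + v(23, D(-3))) = sqrt(908 + (3/2)*23) = sqrt(908 + 69/2) = sqrt(1885/2) = sqrt(3770)/2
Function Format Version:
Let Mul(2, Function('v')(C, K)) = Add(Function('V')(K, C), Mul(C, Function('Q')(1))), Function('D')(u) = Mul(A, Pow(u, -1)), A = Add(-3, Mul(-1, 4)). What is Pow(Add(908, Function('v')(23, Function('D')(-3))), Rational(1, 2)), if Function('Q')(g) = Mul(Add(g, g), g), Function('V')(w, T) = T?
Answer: Mul(Rational(1, 2), Pow(3770, Rational(1, 2))) ≈ 30.700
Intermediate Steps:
A = -7 (A = Add(-3, -4) = -7)
Function('D')(u) = Mul(-7, Pow(u, -1))
Function('Q')(g) = Mul(2, Pow(g, 2)) (Function('Q')(g) = Mul(Mul(2, g), g) = Mul(2, Pow(g, 2)))
Function('v')(C, K) = Mul(Rational(3, 2), C) (Function('v')(C, K) = Mul(Rational(1, 2), Add(C, Mul(C, Mul(2, Pow(1, 2))))) = Mul(Rational(1, 2), Add(C, Mul(C, Mul(2, 1)))) = Mul(Rational(1, 2), Add(C, Mul(C, 2))) = Mul(Rational(1, 2), Add(C, Mul(2, C))) = Mul(Rational(1, 2), Mul(3, C)) = Mul(Rational(3, 2), C))
Pow(Add(908, Function('v')(23, Function('D')(-3))), Rational(1, 2)) = Pow(Add(908, Mul(Rational(3, 2), 23)), Rational(1, 2)) = Pow(Add(908, Rational(69, 2)), Rational(1, 2)) = Pow(Rational(1885, 2), Rational(1, 2)) = Mul(Rational(1, 2), Pow(3770, Rational(1, 2)))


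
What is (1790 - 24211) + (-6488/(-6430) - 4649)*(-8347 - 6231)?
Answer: 217771212683/3215 ≈ 6.7736e+7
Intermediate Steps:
(1790 - 24211) + (-6488/(-6430) - 4649)*(-8347 - 6231) = -22421 + (-6488*(-1/6430) - 4649)*(-14578) = -22421 + (3244/3215 - 4649)*(-14578) = -22421 - 14943291/3215*(-14578) = -22421 + 217843296198/3215 = 217771212683/3215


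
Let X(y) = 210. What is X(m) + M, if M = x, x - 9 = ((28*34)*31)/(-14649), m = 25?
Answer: 3178619/14649 ≈ 216.99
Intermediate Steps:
x = 102329/14649 (x = 9 + ((28*34)*31)/(-14649) = 9 + (952*31)*(-1/14649) = 9 + 29512*(-1/14649) = 9 - 29512/14649 = 102329/14649 ≈ 6.9854)
M = 102329/14649 ≈ 6.9854
X(m) + M = 210 + 102329/14649 = 3178619/14649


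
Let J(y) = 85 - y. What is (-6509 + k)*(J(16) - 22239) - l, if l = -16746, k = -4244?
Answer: 238410756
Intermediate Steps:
(-6509 + k)*(J(16) - 22239) - l = (-6509 - 4244)*((85 - 1*16) - 22239) - 1*(-16746) = -10753*((85 - 16) - 22239) + 16746 = -10753*(69 - 22239) + 16746 = -10753*(-22170) + 16746 = 238394010 + 16746 = 238410756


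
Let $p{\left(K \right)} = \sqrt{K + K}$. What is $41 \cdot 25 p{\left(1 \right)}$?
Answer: $1025 \sqrt{2} \approx 1449.6$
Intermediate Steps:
$p{\left(K \right)} = \sqrt{2} \sqrt{K}$ ($p{\left(K \right)} = \sqrt{2 K} = \sqrt{2} \sqrt{K}$)
$41 \cdot 25 p{\left(1 \right)} = 41 \cdot 25 \sqrt{2} \sqrt{1} = 1025 \sqrt{2} \cdot 1 = 1025 \sqrt{2}$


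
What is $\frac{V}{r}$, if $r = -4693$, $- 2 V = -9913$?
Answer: $- \frac{9913}{9386} \approx -1.0561$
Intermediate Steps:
$V = \frac{9913}{2}$ ($V = \left(- \frac{1}{2}\right) \left(-9913\right) = \frac{9913}{2} \approx 4956.5$)
$\frac{V}{r} = \frac{9913}{2 \left(-4693\right)} = \frac{9913}{2} \left(- \frac{1}{4693}\right) = - \frac{9913}{9386}$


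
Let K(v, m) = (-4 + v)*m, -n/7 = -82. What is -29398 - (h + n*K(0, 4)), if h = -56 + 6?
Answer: -20164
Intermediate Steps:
h = -50
n = 574 (n = -7*(-82) = 574)
K(v, m) = m*(-4 + v)
-29398 - (h + n*K(0, 4)) = -29398 - (-50 + 574*(4*(-4 + 0))) = -29398 - (-50 + 574*(4*(-4))) = -29398 - (-50 + 574*(-16)) = -29398 - (-50 - 9184) = -29398 - 1*(-9234) = -29398 + 9234 = -20164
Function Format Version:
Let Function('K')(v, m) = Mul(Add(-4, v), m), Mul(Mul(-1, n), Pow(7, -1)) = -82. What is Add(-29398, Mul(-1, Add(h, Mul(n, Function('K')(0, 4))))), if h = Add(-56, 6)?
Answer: -20164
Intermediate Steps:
h = -50
n = 574 (n = Mul(-7, -82) = 574)
Function('K')(v, m) = Mul(m, Add(-4, v))
Add(-29398, Mul(-1, Add(h, Mul(n, Function('K')(0, 4))))) = Add(-29398, Mul(-1, Add(-50, Mul(574, Mul(4, Add(-4, 0)))))) = Add(-29398, Mul(-1, Add(-50, Mul(574, Mul(4, -4))))) = Add(-29398, Mul(-1, Add(-50, Mul(574, -16)))) = Add(-29398, Mul(-1, Add(-50, -9184))) = Add(-29398, Mul(-1, -9234)) = Add(-29398, 9234) = -20164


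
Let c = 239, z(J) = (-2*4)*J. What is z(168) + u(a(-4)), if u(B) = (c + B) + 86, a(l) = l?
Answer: -1023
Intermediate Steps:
z(J) = -8*J
u(B) = 325 + B (u(B) = (239 + B) + 86 = 325 + B)
z(168) + u(a(-4)) = -8*168 + (325 - 4) = -1344 + 321 = -1023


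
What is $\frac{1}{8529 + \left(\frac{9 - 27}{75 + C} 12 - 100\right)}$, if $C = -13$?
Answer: $\frac{31}{261191} \approx 0.00011869$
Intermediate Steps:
$\frac{1}{8529 + \left(\frac{9 - 27}{75 + C} 12 - 100\right)} = \frac{1}{8529 - \left(100 - \frac{9 - 27}{75 - 13} \cdot 12\right)} = \frac{1}{8529 - \left(100 - - \frac{18}{62} \cdot 12\right)} = \frac{1}{8529 - \left(100 - \left(-18\right) \frac{1}{62} \cdot 12\right)} = \frac{1}{8529 - \frac{3208}{31}} = \frac{1}{\frac{261191}{31}} = \frac{31}{261191}$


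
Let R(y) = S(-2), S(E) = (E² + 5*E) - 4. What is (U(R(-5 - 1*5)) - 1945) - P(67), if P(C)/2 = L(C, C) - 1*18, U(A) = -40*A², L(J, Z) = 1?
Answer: -5911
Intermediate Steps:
S(E) = -4 + E² + 5*E
R(y) = -10 (R(y) = -4 + (-2)² + 5*(-2) = -4 + 4 - 10 = -10)
P(C) = -34 (P(C) = 2*(1 - 1*18) = 2*(1 - 18) = 2*(-17) = -34)
(U(R(-5 - 1*5)) - 1945) - P(67) = (-40*(-10)² - 1945) - 1*(-34) = (-40*100 - 1945) + 34 = (-4000 - 1945) + 34 = -5945 + 34 = -5911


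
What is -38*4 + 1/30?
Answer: -4559/30 ≈ -151.97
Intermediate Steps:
-38*4 + 1/30 = -152 + 1/30 = -4559/30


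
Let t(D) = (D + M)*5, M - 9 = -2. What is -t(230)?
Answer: -1185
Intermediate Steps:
M = 7 (M = 9 - 2 = 7)
t(D) = 35 + 5*D (t(D) = (D + 7)*5 = (7 + D)*5 = 35 + 5*D)
-t(230) = -(35 + 5*230) = -(35 + 1150) = -1*1185 = -1185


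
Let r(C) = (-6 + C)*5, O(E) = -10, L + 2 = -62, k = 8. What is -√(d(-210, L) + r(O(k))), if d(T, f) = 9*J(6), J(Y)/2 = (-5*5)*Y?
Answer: -2*I*√695 ≈ -52.726*I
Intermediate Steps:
L = -64 (L = -2 - 62 = -64)
J(Y) = -50*Y (J(Y) = 2*((-5*5)*Y) = 2*(-25*Y) = -50*Y)
d(T, f) = -2700 (d(T, f) = 9*(-50*6) = 9*(-300) = -2700)
r(C) = -30 + 5*C
-√(d(-210, L) + r(O(k))) = -√(-2700 + (-30 + 5*(-10))) = -√(-2700 + (-30 - 50)) = -√(-2700 - 80) = -√(-2780) = -2*I*√695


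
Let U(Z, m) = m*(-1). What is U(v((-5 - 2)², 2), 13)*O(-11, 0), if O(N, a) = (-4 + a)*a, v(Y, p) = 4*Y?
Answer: 0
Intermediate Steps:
O(N, a) = a*(-4 + a)
U(Z, m) = -m
U(v((-5 - 2)², 2), 13)*O(-11, 0) = (-1*13)*(0*(-4 + 0)) = -0*(-4) = -13*0 = 0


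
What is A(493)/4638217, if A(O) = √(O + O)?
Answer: √986/4638217 ≈ 6.7700e-6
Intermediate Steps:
A(O) = √2*√O (A(O) = √(2*O) = √2*√O)
A(493)/4638217 = (√2*√493)/4638217 = √986*(1/4638217) = √986/4638217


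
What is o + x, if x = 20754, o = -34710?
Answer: -13956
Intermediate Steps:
o + x = -34710 + 20754 = -13956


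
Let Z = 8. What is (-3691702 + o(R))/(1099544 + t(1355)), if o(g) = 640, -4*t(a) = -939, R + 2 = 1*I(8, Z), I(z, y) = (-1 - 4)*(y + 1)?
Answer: -14764248/4399115 ≈ -3.3562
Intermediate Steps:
I(z, y) = -5 - 5*y (I(z, y) = -5*(1 + y) = -5 - 5*y)
R = -47 (R = -2 + 1*(-5 - 5*8) = -2 + 1*(-5 - 40) = -2 + 1*(-45) = -2 - 45 = -47)
t(a) = 939/4 (t(a) = -¼*(-939) = 939/4)
(-3691702 + o(R))/(1099544 + t(1355)) = (-3691702 + 640)/(1099544 + 939/4) = -3691062/4399115/4 = -3691062*4/4399115 = -14764248/4399115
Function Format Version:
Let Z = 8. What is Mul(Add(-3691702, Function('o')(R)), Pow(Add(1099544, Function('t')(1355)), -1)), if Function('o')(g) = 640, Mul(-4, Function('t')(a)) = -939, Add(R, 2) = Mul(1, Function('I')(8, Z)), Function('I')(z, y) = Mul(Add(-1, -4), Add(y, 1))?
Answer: Rational(-14764248, 4399115) ≈ -3.3562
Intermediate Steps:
Function('I')(z, y) = Add(-5, Mul(-5, y)) (Function('I')(z, y) = Mul(-5, Add(1, y)) = Add(-5, Mul(-5, y)))
R = -47 (R = Add(-2, Mul(1, Add(-5, Mul(-5, 8)))) = Add(-2, Mul(1, Add(-5, -40))) = Add(-2, Mul(1, -45)) = Add(-2, -45) = -47)
Function('t')(a) = Rational(939, 4) (Function('t')(a) = Mul(Rational(-1, 4), -939) = Rational(939, 4))
Mul(Add(-3691702, Function('o')(R)), Pow(Add(1099544, Function('t')(1355)), -1)) = Mul(Add(-3691702, 640), Pow(Add(1099544, Rational(939, 4)), -1)) = Mul(-3691062, Pow(Rational(4399115, 4), -1)) = Mul(-3691062, Rational(4, 4399115)) = Rational(-14764248, 4399115)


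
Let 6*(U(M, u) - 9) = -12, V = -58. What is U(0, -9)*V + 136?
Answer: -270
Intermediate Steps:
U(M, u) = 7 (U(M, u) = 9 + (⅙)*(-12) = 9 - 2 = 7)
U(0, -9)*V + 136 = 7*(-58) + 136 = -406 + 136 = -270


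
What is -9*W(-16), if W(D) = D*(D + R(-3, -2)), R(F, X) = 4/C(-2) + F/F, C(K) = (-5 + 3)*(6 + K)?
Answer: -2232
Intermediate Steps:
C(K) = -12 - 2*K (C(K) = -2*(6 + K) = -12 - 2*K)
R(F, X) = ½ (R(F, X) = 4/(-12 - 2*(-2)) + F/F = 4/(-12 + 4) + 1 = 4/(-8) + 1 = 4*(-⅛) + 1 = -½ + 1 = ½)
W(D) = D*(½ + D) (W(D) = D*(D + ½) = D*(½ + D))
-9*W(-16) = -(-144)*(½ - 16) = -(-144)*(-31)/2 = -9*248 = -2232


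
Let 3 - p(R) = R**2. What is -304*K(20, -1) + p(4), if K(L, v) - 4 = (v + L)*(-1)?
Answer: 4547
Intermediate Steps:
K(L, v) = 4 - L - v (K(L, v) = 4 + (v + L)*(-1) = 4 + (L + v)*(-1) = 4 + (-L - v) = 4 - L - v)
p(R) = 3 - R**2
-304*K(20, -1) + p(4) = -304*(4 - 1*20 - 1*(-1)) + (3 - 1*4**2) = -304*(4 - 20 + 1) + (3 - 1*16) = -304*(-15) + (3 - 16) = 4560 - 13 = 4547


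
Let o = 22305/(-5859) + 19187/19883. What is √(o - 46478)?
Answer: 4*I*√486720687596007886/12943833 ≈ 215.59*I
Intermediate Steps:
o = -110357894/38831499 (o = 22305*(-1/5859) + 19187*(1/19883) = -7435/1953 + 19187/19883 = -110357894/38831499 ≈ -2.8420)
√(o - 46478) = √(-110357894/38831499 - 46478) = √(-1804920768416/38831499) = 4*I*√486720687596007886/12943833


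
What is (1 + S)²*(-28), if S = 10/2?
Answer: -1008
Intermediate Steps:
S = 5 (S = 10*(½) = 5)
(1 + S)²*(-28) = (1 + 5)²*(-28) = 6²*(-28) = 36*(-28) = -1008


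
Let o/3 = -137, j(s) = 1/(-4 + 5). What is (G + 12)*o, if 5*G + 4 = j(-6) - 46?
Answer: -4521/5 ≈ -904.20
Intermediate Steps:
j(s) = 1 (j(s) = 1/1 = 1)
o = -411 (o = 3*(-137) = -411)
G = -49/5 (G = -4/5 + (1 - 46)/5 = -4/5 + (1/5)*(-45) = -4/5 - 9 = -49/5 ≈ -9.8000)
(G + 12)*o = (-49/5 + 12)*(-411) = (11/5)*(-411) = -4521/5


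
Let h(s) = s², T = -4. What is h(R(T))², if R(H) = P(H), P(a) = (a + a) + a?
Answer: 20736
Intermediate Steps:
P(a) = 3*a (P(a) = 2*a + a = 3*a)
R(H) = 3*H
h(R(T))² = ((3*(-4))²)² = ((-12)²)² = 144² = 20736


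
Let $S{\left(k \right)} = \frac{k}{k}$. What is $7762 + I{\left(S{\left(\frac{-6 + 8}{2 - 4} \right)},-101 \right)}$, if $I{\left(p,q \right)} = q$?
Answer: $7661$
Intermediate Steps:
$S{\left(k \right)} = 1$
$7762 + I{\left(S{\left(\frac{-6 + 8}{2 - 4} \right)},-101 \right)} = 7762 - 101 = 7661$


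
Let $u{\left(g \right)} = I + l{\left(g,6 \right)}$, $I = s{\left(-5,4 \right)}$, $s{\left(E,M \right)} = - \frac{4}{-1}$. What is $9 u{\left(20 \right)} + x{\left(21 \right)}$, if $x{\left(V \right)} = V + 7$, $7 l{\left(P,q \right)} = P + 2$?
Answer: $\frac{646}{7} \approx 92.286$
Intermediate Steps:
$s{\left(E,M \right)} = 4$ ($s{\left(E,M \right)} = \left(-4\right) \left(-1\right) = 4$)
$l{\left(P,q \right)} = \frac{2}{7} + \frac{P}{7}$ ($l{\left(P,q \right)} = \frac{P + 2}{7} = \frac{2 + P}{7} = \frac{2}{7} + \frac{P}{7}$)
$I = 4$
$u{\left(g \right)} = \frac{30}{7} + \frac{g}{7}$ ($u{\left(g \right)} = 4 + \left(\frac{2}{7} + \frac{g}{7}\right) = \frac{30}{7} + \frac{g}{7}$)
$x{\left(V \right)} = 7 + V$
$9 u{\left(20 \right)} + x{\left(21 \right)} = 9 \left(\frac{30}{7} + \frac{1}{7} \cdot 20\right) + \left(7 + 21\right) = 9 \left(\frac{30}{7} + \frac{20}{7}\right) + 28 = 9 \cdot \frac{50}{7} + 28 = \frac{450}{7} + 28 = \frac{646}{7}$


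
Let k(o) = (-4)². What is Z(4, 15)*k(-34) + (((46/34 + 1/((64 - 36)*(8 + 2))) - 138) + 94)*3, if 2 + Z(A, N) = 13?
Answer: 228811/4760 ≈ 48.070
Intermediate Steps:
Z(A, N) = 11 (Z(A, N) = -2 + 13 = 11)
k(o) = 16
Z(4, 15)*k(-34) + (((46/34 + 1/((64 - 36)*(8 + 2))) - 138) + 94)*3 = 11*16 + (((46/34 + 1/((64 - 36)*(8 + 2))) - 138) + 94)*3 = 176 + (((46*(1/34) + 1/(28*10)) - 138) + 94)*3 = 176 + (((23/17 + (1/28)*(⅒)) - 138) + 94)*3 = 176 + (((23/17 + 1/280) - 138) + 94)*3 = 176 + ((6457/4760 - 138) + 94)*3 = 176 + (-650423/4760 + 94)*3 = 176 - 202983/4760*3 = 176 - 608949/4760 = 228811/4760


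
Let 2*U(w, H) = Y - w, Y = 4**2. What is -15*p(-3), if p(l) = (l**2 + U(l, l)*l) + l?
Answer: 675/2 ≈ 337.50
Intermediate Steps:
Y = 16
U(w, H) = 8 - w/2 (U(w, H) = (16 - w)/2 = 8 - w/2)
p(l) = l + l**2 + l*(8 - l/2) (p(l) = (l**2 + (8 - l/2)*l) + l = (l**2 + l*(8 - l/2)) + l = l + l**2 + l*(8 - l/2))
-15*p(-3) = -15*(-3)*(18 - 3)/2 = -15*(-3)*15/2 = -15*(-45/2) = 675/2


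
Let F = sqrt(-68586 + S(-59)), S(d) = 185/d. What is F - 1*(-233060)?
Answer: 233060 + I*sqrt(238758781)/59 ≈ 2.3306e+5 + 261.9*I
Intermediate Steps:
F = I*sqrt(238758781)/59 (F = sqrt(-68586 + 185/(-59)) = sqrt(-68586 + 185*(-1/59)) = sqrt(-68586 - 185/59) = sqrt(-4046759/59) = I*sqrt(238758781)/59 ≈ 261.9*I)
F - 1*(-233060) = I*sqrt(238758781)/59 - 1*(-233060) = I*sqrt(238758781)/59 + 233060 = 233060 + I*sqrt(238758781)/59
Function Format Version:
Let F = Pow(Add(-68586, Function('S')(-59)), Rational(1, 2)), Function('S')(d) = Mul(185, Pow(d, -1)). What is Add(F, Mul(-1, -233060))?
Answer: Add(233060, Mul(Rational(1, 59), I, Pow(238758781, Rational(1, 2)))) ≈ Add(2.3306e+5, Mul(261.90, I))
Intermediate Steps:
F = Mul(Rational(1, 59), I, Pow(238758781, Rational(1, 2))) (F = Pow(Add(-68586, Mul(185, Pow(-59, -1))), Rational(1, 2)) = Pow(Add(-68586, Mul(185, Rational(-1, 59))), Rational(1, 2)) = Pow(Add(-68586, Rational(-185, 59)), Rational(1, 2)) = Pow(Rational(-4046759, 59), Rational(1, 2)) = Mul(Rational(1, 59), I, Pow(238758781, Rational(1, 2))) ≈ Mul(261.90, I))
Add(F, Mul(-1, -233060)) = Add(Mul(Rational(1, 59), I, Pow(238758781, Rational(1, 2))), Mul(-1, -233060)) = Add(Mul(Rational(1, 59), I, Pow(238758781, Rational(1, 2))), 233060) = Add(233060, Mul(Rational(1, 59), I, Pow(238758781, Rational(1, 2))))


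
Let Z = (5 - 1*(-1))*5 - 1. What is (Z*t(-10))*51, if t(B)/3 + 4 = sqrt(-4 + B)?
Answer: -17748 + 4437*I*sqrt(14) ≈ -17748.0 + 16602.0*I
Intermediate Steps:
t(B) = -12 + 3*sqrt(-4 + B)
Z = 29 (Z = (5 + 1)*5 - 1 = 6*5 - 1 = 30 - 1 = 29)
(Z*t(-10))*51 = (29*(-12 + 3*sqrt(-4 - 10)))*51 = (29*(-12 + 3*sqrt(-14)))*51 = (29*(-12 + 3*(I*sqrt(14))))*51 = (29*(-12 + 3*I*sqrt(14)))*51 = (-348 + 87*I*sqrt(14))*51 = -17748 + 4437*I*sqrt(14)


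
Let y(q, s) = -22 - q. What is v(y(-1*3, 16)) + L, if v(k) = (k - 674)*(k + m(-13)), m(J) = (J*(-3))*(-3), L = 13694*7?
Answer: 190106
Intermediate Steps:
L = 95858
m(J) = 9*J (m(J) = -3*J*(-3) = 9*J)
v(k) = (-674 + k)*(-117 + k) (v(k) = (k - 674)*(k + 9*(-13)) = (-674 + k)*(k - 117) = (-674 + k)*(-117 + k))
v(y(-1*3, 16)) + L = (78858 + (-22 - (-1)*3)² - 791*(-22 - (-1)*3)) + 95858 = (78858 + (-22 - 1*(-3))² - 791*(-22 - 1*(-3))) + 95858 = (78858 + (-22 + 3)² - 791*(-22 + 3)) + 95858 = (78858 + (-19)² - 791*(-19)) + 95858 = (78858 + 361 + 15029) + 95858 = 94248 + 95858 = 190106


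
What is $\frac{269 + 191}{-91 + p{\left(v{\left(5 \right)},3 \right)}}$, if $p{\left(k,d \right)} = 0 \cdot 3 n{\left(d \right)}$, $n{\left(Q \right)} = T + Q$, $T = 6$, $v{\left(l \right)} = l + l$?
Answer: $- \frac{460}{91} \approx -5.0549$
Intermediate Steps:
$v{\left(l \right)} = 2 l$
$n{\left(Q \right)} = 6 + Q$
$p{\left(k,d \right)} = 0$ ($p{\left(k,d \right)} = 0 \cdot 3 \left(6 + d\right) = 0 \left(6 + d\right) = 0$)
$\frac{269 + 191}{-91 + p{\left(v{\left(5 \right)},3 \right)}} = \frac{269 + 191}{-91 + 0} = \frac{460}{-91} = 460 \left(- \frac{1}{91}\right) = - \frac{460}{91}$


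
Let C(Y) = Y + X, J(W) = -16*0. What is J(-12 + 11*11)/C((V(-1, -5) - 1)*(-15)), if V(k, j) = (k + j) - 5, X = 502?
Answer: 0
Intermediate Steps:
V(k, j) = -5 + j + k (V(k, j) = (j + k) - 5 = -5 + j + k)
J(W) = 0
C(Y) = 502 + Y (C(Y) = Y + 502 = 502 + Y)
J(-12 + 11*11)/C((V(-1, -5) - 1)*(-15)) = 0/(502 + ((-5 - 5 - 1) - 1)*(-15)) = 0/(502 + (-11 - 1)*(-15)) = 0/(502 - 12*(-15)) = 0/(502 + 180) = 0/682 = 0*(1/682) = 0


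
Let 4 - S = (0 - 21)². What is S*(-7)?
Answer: 3059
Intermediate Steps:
S = -437 (S = 4 - (0 - 21)² = 4 - 1*(-21)² = 4 - 1*441 = 4 - 441 = -437)
S*(-7) = -437*(-7) = 3059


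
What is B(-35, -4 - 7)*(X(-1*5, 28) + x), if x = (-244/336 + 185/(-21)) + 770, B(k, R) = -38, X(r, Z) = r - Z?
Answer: -387011/14 ≈ -27644.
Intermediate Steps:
x = 21293/28 (x = (-244*1/336 + 185*(-1/21)) + 770 = (-61/84 - 185/21) + 770 = -267/28 + 770 = 21293/28 ≈ 760.46)
B(-35, -4 - 7)*(X(-1*5, 28) + x) = -38*((-1*5 - 1*28) + 21293/28) = -38*((-5 - 28) + 21293/28) = -38*(-33 + 21293/28) = -38*20369/28 = -387011/14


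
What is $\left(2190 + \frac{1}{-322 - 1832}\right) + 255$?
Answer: $\frac{5266529}{2154} \approx 2445.0$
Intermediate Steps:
$\left(2190 + \frac{1}{-322 - 1832}\right) + 255 = \left(2190 + \frac{1}{-2154}\right) + 255 = \left(2190 - \frac{1}{2154}\right) + 255 = \frac{4717259}{2154} + 255 = \frac{5266529}{2154}$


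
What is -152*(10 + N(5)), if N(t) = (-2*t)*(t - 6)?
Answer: -3040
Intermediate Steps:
N(t) = -2*t*(-6 + t) (N(t) = (-2*t)*(-6 + t) = -2*t*(-6 + t))
-152*(10 + N(5)) = -152*(10 + 2*5*(6 - 1*5)) = -152*(10 + 2*5*(6 - 5)) = -152*(10 + 2*5*1) = -152*(10 + 10) = -152*20 = -3040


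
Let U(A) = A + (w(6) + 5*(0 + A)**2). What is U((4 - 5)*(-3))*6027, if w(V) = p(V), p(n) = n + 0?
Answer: 325458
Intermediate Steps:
p(n) = n
w(V) = V
U(A) = 6 + A + 5*A**2 (U(A) = A + (6 + 5*(0 + A)**2) = A + (6 + 5*A**2) = 6 + A + 5*A**2)
U((4 - 5)*(-3))*6027 = (6 + (4 - 5)*(-3) + 5*((4 - 5)*(-3))**2)*6027 = (6 - 1*(-3) + 5*(-1*(-3))**2)*6027 = (6 + 3 + 5*3**2)*6027 = (6 + 3 + 5*9)*6027 = (6 + 3 + 45)*6027 = 54*6027 = 325458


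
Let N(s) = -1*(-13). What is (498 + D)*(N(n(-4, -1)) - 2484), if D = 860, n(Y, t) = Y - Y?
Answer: -3355618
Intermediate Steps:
n(Y, t) = 0
N(s) = 13
(498 + D)*(N(n(-4, -1)) - 2484) = (498 + 860)*(13 - 2484) = 1358*(-2471) = -3355618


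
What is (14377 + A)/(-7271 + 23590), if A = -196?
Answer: 14181/16319 ≈ 0.86899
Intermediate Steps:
(14377 + A)/(-7271 + 23590) = (14377 - 196)/(-7271 + 23590) = 14181/16319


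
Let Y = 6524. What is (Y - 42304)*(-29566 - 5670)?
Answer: 1260744080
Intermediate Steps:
(Y - 42304)*(-29566 - 5670) = (6524 - 42304)*(-29566 - 5670) = -35780*(-35236) = 1260744080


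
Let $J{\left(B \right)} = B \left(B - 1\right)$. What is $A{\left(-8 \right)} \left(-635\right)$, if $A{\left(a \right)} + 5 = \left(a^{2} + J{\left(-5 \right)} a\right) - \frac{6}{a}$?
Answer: $\frac{457835}{4} \approx 1.1446 \cdot 10^{5}$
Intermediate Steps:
$J{\left(B \right)} = B \left(-1 + B\right)$
$A{\left(a \right)} = -5 + a^{2} - \frac{6}{a} + 30 a$ ($A{\left(a \right)} = -5 - \left(- a^{2} + \frac{6}{a} - - 5 \left(-1 - 5\right) a\right) = -5 - \left(- a^{2} + \frac{6}{a} - \left(-5\right) \left(-6\right) a\right) = -5 - \left(- a^{2} - 30 a + \frac{6}{a}\right) = -5 + \left(a^{2} - \frac{6}{a} + 30 a\right) = -5 + a^{2} - \frac{6}{a} + 30 a$)
$A{\left(-8 \right)} \left(-635\right) = \left(-5 + \left(-8\right)^{2} - \frac{6}{-8} + 30 \left(-8\right)\right) \left(-635\right) = \left(-5 + 64 - - \frac{3}{4} - 240\right) \left(-635\right) = \left(-5 + 64 + \frac{3}{4} - 240\right) \left(-635\right) = \left(- \frac{721}{4}\right) \left(-635\right) = \frac{457835}{4}$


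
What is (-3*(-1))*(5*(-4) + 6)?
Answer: -42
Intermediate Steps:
(-3*(-1))*(5*(-4) + 6) = 3*(-20 + 6) = 3*(-14) = -42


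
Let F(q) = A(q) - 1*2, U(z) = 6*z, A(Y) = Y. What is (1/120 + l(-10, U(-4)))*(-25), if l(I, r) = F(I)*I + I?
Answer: -66005/24 ≈ -2750.2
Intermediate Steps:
F(q) = -2 + q (F(q) = q - 1*2 = q - 2 = -2 + q)
l(I, r) = I + I*(-2 + I) (l(I, r) = (-2 + I)*I + I = I*(-2 + I) + I = I + I*(-2 + I))
(1/120 + l(-10, U(-4)))*(-25) = (1/120 - 10*(-1 - 10))*(-25) = (1/120 - 10*(-11))*(-25) = (1/120 + 110)*(-25) = (13201/120)*(-25) = -66005/24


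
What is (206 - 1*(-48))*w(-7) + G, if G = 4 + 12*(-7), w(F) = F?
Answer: -1858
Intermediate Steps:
G = -80 (G = 4 - 84 = -80)
(206 - 1*(-48))*w(-7) + G = (206 - 1*(-48))*(-7) - 80 = (206 + 48)*(-7) - 80 = 254*(-7) - 80 = -1778 - 80 = -1858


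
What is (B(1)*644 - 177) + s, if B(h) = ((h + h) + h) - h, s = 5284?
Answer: 6395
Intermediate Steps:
B(h) = 2*h (B(h) = (2*h + h) - h = 3*h - h = 2*h)
(B(1)*644 - 177) + s = ((2*1)*644 - 177) + 5284 = (2*644 - 177) + 5284 = (1288 - 177) + 5284 = 1111 + 5284 = 6395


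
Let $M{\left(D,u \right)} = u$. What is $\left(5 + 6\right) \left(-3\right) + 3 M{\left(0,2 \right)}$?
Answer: $-27$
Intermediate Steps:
$\left(5 + 6\right) \left(-3\right) + 3 M{\left(0,2 \right)} = \left(5 + 6\right) \left(-3\right) + 3 \cdot 2 = 11 \left(-3\right) + 6 = -33 + 6 = -27$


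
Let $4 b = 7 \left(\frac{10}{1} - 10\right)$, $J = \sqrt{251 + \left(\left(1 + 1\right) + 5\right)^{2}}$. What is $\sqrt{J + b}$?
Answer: $\sqrt[4]{3} \sqrt{10} \approx 4.1618$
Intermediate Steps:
$J = 10 \sqrt{3}$ ($J = \sqrt{251 + \left(2 + 5\right)^{2}} = \sqrt{251 + 7^{2}} = \sqrt{251 + 49} = \sqrt{300} = 10 \sqrt{3} \approx 17.32$)
$b = 0$ ($b = \frac{7 \left(\frac{10}{1} - 10\right)}{4} = \frac{7 \left(10 \cdot 1 - 10\right)}{4} = \frac{7 \left(10 - 10\right)}{4} = \frac{7 \cdot 0}{4} = \frac{1}{4} \cdot 0 = 0$)
$\sqrt{J + b} = \sqrt{10 \sqrt{3} + 0} = \sqrt{10 \sqrt{3}} = \sqrt[4]{3} \sqrt{10}$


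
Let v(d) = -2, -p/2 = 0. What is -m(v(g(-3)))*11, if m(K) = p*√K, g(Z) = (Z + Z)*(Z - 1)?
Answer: 0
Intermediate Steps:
g(Z) = 2*Z*(-1 + Z) (g(Z) = (2*Z)*(-1 + Z) = 2*Z*(-1 + Z))
p = 0 (p = -2*0 = 0)
m(K) = 0 (m(K) = 0*√K = 0)
-m(v(g(-3)))*11 = -1*0*11 = 0*11 = 0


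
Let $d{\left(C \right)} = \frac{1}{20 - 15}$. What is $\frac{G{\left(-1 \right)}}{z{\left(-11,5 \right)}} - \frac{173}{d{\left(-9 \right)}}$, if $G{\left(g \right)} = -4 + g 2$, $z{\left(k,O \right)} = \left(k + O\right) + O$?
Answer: $-859$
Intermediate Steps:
$d{\left(C \right)} = \frac{1}{5}$
$z{\left(k,O \right)} = k + 2 O$ ($z{\left(k,O \right)} = \left(O + k\right) + O = k + 2 O$)
$G{\left(g \right)} = -4 + 2 g$
$\frac{G{\left(-1 \right)}}{z{\left(-11,5 \right)}} - \frac{173}{d{\left(-9 \right)}} = \frac{-4 + 2 \left(-1\right)}{-11 + 2 \cdot 5} - 173 \frac{1}{\frac{1}{5}} = \frac{-4 - 2}{-11 + 10} - 865 = - \frac{6}{-1} - 865 = \left(-6\right) \left(-1\right) - 865 = 6 - 865 = -859$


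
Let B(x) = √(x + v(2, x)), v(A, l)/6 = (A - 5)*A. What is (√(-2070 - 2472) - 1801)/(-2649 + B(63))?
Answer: 1590283/2339058 + 1801*√3/2339058 - 883*I*√4542/2339058 - I*√1514/779686 ≈ 0.68122 - 0.025491*I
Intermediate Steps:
v(A, l) = 6*A*(-5 + A) (v(A, l) = 6*((A - 5)*A) = 6*((-5 + A)*A) = 6*(A*(-5 + A)) = 6*A*(-5 + A))
B(x) = √(-36 + x) (B(x) = √(x + 6*2*(-5 + 2)) = √(x + 6*2*(-3)) = √(x - 36) = √(-36 + x))
(√(-2070 - 2472) - 1801)/(-2649 + B(63)) = (√(-2070 - 2472) - 1801)/(-2649 + √(-36 + 63)) = (√(-4542) - 1801)/(-2649 + √27) = (I*√4542 - 1801)/(-2649 + 3*√3) = (-1801 + I*√4542)/(-2649 + 3*√3)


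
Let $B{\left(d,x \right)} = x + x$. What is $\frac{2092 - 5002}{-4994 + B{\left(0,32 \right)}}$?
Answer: $\frac{291}{493} \approx 0.59026$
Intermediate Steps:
$B{\left(d,x \right)} = 2 x$
$\frac{2092 - 5002}{-4994 + B{\left(0,32 \right)}} = \frac{2092 - 5002}{-4994 + 2 \cdot 32} = - \frac{2910}{-4994 + 64} = - \frac{2910}{-4930} = \left(-2910\right) \left(- \frac{1}{4930}\right) = \frac{291}{493}$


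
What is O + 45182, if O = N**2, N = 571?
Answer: 371223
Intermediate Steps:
O = 326041 (O = 571**2 = 326041)
O + 45182 = 326041 + 45182 = 371223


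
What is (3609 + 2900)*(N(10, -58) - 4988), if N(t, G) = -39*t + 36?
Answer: -34771078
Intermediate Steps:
N(t, G) = 36 - 39*t
(3609 + 2900)*(N(10, -58) - 4988) = (3609 + 2900)*((36 - 39*10) - 4988) = 6509*((36 - 390) - 4988) = 6509*(-354 - 4988) = 6509*(-5342) = -34771078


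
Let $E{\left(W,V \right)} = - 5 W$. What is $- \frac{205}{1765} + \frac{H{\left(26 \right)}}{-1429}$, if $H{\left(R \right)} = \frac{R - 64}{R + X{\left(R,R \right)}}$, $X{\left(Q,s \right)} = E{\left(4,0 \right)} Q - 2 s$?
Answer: $- \frac{16001504}{137711301} \approx -0.1162$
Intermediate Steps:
$X{\left(Q,s \right)} = - 20 Q - 2 s$ ($X{\left(Q,s \right)} = \left(-5\right) 4 Q - 2 s = - 20 Q - 2 s$)
$H{\left(R \right)} = - \frac{-64 + R}{21 R}$ ($H{\left(R \right)} = \frac{R - 64}{R - 22 R} = \frac{-64 + R}{R - 22 R} = \frac{-64 + R}{\left(-21\right) R} = \left(-64 + R\right) \left(- \frac{1}{21 R}\right) = - \frac{-64 + R}{21 R}$)
$- \frac{205}{1765} + \frac{H{\left(26 \right)}}{-1429} = - \frac{205}{1765} + \frac{\frac{1}{21} \cdot \frac{1}{26} \left(64 - 26\right)}{-1429} = \left(-205\right) \frac{1}{1765} + \frac{1}{21} \cdot \frac{1}{26} \left(64 - 26\right) \left(- \frac{1}{1429}\right) = - \frac{41}{353} + \frac{1}{21} \cdot \frac{1}{26} \cdot 38 \left(- \frac{1}{1429}\right) = - \frac{41}{353} + \frac{19}{273} \left(- \frac{1}{1429}\right) = - \frac{41}{353} - \frac{19}{390117} = - \frac{16001504}{137711301}$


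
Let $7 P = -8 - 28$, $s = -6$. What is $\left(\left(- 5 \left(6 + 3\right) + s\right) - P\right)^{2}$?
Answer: $\frac{103041}{49} \approx 2102.9$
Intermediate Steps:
$P = - \frac{36}{7}$ ($P = \frac{-8 - 28}{7} = \frac{1}{7} \left(-36\right) = - \frac{36}{7} \approx -5.1429$)
$\left(\left(- 5 \left(6 + 3\right) + s\right) - P\right)^{2} = \left(\left(- 5 \left(6 + 3\right) - 6\right) - - \frac{36}{7}\right)^{2} = \left(\left(\left(-5\right) 9 - 6\right) + \frac{36}{7}\right)^{2} = \left(\left(-45 - 6\right) + \frac{36}{7}\right)^{2} = \left(-51 + \frac{36}{7}\right)^{2} = \left(- \frac{321}{7}\right)^{2} = \frac{103041}{49}$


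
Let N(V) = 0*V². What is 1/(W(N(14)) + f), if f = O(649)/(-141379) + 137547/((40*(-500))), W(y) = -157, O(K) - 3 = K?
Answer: -2827580000/463389357313 ≈ -0.0061020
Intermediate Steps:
O(K) = 3 + K
N(V) = 0
f = -19459297313/2827580000 (f = (3 + 649)/(-141379) + 137547/((40*(-500))) = 652*(-1/141379) + 137547/(-20000) = -652/141379 + 137547*(-1/20000) = -652/141379 - 137547/20000 = -19459297313/2827580000 ≈ -6.8820)
1/(W(N(14)) + f) = 1/(-157 - 19459297313/2827580000) = 1/(-463389357313/2827580000) = -2827580000/463389357313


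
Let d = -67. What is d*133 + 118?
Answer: -8793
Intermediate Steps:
d*133 + 118 = -67*133 + 118 = -8911 + 118 = -8793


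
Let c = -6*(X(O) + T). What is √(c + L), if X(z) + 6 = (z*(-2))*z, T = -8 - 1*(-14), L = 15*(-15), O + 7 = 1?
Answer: 3*√23 ≈ 14.387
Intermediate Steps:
O = -6 (O = -7 + 1 = -6)
L = -225
T = 6 (T = -8 + 14 = 6)
X(z) = -6 - 2*z² (X(z) = -6 + (z*(-2))*z = -6 + (-2*z)*z = -6 - 2*z²)
c = 432 (c = -6*((-6 - 2*(-6)²) + 6) = -6*((-6 - 2*36) + 6) = -6*((-6 - 72) + 6) = -6*(-78 + 6) = -6*(-72) = 432)
√(c + L) = √(432 - 225) = √207 = 3*√23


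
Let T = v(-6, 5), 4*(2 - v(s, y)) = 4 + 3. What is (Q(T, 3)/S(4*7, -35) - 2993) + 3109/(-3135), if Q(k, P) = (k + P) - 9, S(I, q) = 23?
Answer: -37547791/12540 ≈ -2994.2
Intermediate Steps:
v(s, y) = 1/4 (v(s, y) = 2 - (4 + 3)/4 = 2 - 1/4*7 = 2 - 7/4 = 1/4)
T = 1/4 ≈ 0.25000
Q(k, P) = -9 + P + k (Q(k, P) = (P + k) - 9 = -9 + P + k)
(Q(T, 3)/S(4*7, -35) - 2993) + 3109/(-3135) = ((-9 + 3 + 1/4)/23 - 2993) + 3109/(-3135) = (-23/4*1/23 - 2993) + 3109*(-1/3135) = (-1/4 - 2993) - 3109/3135 = -11973/4 - 3109/3135 = -37547791/12540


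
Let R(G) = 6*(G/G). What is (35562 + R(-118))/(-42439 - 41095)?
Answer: -17784/41767 ≈ -0.42579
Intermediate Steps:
R(G) = 6 (R(G) = 6*1 = 6)
(35562 + R(-118))/(-42439 - 41095) = (35562 + 6)/(-42439 - 41095) = 35568/(-83534) = 35568*(-1/83534) = -17784/41767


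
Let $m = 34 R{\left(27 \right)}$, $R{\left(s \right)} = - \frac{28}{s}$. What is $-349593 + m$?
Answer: $- \frac{9439963}{27} \approx -3.4963 \cdot 10^{5}$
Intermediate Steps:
$m = - \frac{952}{27}$ ($m = 34 \left(- \frac{28}{27}\right) = - \frac{952}{27} \approx -35.259$)
$-349593 + m = -349593 - \frac{952}{27} = - \frac{9439963}{27}$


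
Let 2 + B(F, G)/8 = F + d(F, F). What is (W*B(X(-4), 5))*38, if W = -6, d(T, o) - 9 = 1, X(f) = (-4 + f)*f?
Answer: -72960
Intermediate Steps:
X(f) = f*(-4 + f)
d(T, o) = 10 (d(T, o) = 9 + 1 = 10)
B(F, G) = 64 + 8*F (B(F, G) = -16 + 8*(F + 10) = -16 + 8*(10 + F) = -16 + (80 + 8*F) = 64 + 8*F)
(W*B(X(-4), 5))*38 = -6*(64 + 8*(-4*(-4 - 4)))*38 = -6*(64 + 8*(-4*(-8)))*38 = -6*(64 + 8*32)*38 = -6*(64 + 256)*38 = -6*320*38 = -1920*38 = -72960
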